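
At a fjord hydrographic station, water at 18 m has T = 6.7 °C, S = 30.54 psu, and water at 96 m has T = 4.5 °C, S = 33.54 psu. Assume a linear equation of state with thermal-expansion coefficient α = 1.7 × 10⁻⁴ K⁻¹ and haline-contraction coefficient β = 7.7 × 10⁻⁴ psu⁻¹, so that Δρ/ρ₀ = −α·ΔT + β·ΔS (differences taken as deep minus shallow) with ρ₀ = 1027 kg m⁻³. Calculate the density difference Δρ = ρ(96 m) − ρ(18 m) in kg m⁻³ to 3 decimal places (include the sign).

+2.756 kg m⁻³

ΔT = -2.2 K, ΔS = +3.00 psu (deep − shallow).
Δρ/ρ₀ = −(1.7 × 10⁻⁴)(-2.2) + (7.7 × 10⁻⁴)(+3.00) = 2.684 × 10⁻³.
Δρ = 1027 × (2.684 × 10⁻³) = +2.756 kg m⁻³.
Positive Δρ: denser below, stable.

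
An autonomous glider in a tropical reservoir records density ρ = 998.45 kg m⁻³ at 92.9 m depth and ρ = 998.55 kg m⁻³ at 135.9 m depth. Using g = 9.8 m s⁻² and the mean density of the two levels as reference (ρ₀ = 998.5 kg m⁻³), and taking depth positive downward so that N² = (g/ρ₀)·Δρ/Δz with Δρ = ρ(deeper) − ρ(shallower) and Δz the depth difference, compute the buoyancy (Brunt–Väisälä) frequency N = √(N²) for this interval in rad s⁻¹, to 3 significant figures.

Δρ = 998.55 − 998.45 = 0.10 kg m⁻³ over Δz = 135.9 − 92.9 = 43 m.
N² = (9.8/998.5) × (0.10/43) = 2.2825 × 10⁻⁵ s⁻².
N = √(2.2825 × 10⁻⁵) = 4.7776 × 10⁻³ rad s⁻¹ ≈ 4.78 × 10⁻³ rad s⁻¹.

4.78 × 10⁻³ rad s⁻¹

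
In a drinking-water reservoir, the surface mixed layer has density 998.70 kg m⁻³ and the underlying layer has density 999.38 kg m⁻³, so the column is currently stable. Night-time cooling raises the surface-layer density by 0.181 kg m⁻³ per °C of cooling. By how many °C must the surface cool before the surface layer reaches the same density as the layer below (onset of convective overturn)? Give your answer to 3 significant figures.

3.76 °C

Density deficit of the surface layer: 999.38 − 998.70 = 0.68 kg m⁻³.
Required change = 0.68 / 0.181 = 3.76 °C.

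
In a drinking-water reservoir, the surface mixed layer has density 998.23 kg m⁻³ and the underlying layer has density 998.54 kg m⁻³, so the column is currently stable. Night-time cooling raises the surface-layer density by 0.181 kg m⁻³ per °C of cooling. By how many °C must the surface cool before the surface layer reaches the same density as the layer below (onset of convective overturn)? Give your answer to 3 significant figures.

1.71 °C

Density deficit of the surface layer: 998.54 − 998.23 = 0.31 kg m⁻³.
Required change = 0.31 / 0.181 = 1.71 °C.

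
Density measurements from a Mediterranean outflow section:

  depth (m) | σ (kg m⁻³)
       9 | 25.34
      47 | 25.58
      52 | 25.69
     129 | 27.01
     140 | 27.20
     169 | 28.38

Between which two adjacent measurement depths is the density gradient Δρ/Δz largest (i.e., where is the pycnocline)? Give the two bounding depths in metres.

140–169 m

Compute the density gradient over each adjacent pair:
  9–47 m: Δρ/Δz = 0.24/38 = 6.3 × 10⁻³ kg m⁻⁴
  47–52 m: Δρ/Δz = 0.11/5 = 0.022 kg m⁻⁴
  52–129 m: Δρ/Δz = 1.32/77 = 0.017 kg m⁻⁴
  129–140 m: Δρ/Δz = 0.19/11 = 0.017 kg m⁻⁴
  140–169 m: Δρ/Δz = 1.18/29 = 0.041 kg m⁻⁴
The largest gradient is in the 140–169 m interval — the pycnocline.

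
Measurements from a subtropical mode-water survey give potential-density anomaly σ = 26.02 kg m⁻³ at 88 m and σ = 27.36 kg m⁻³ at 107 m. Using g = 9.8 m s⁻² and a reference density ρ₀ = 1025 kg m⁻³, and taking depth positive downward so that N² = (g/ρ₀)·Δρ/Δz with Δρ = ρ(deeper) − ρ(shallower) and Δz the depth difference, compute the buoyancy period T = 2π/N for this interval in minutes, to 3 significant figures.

4.03 min

Δρ = 1027.36 − 1026.02 = 1.34 kg m⁻³ over Δz = 107 − 88 = 19 m.
N² = (9.8/1025) × (1.34/19) = 6.7430 × 10⁻⁴ s⁻².
N = √(6.7430 × 10⁻⁴) = 0.025967 rad s⁻¹, so T = 2π/N = 241.97 s = 4.0328 min ≈ 4.03 min.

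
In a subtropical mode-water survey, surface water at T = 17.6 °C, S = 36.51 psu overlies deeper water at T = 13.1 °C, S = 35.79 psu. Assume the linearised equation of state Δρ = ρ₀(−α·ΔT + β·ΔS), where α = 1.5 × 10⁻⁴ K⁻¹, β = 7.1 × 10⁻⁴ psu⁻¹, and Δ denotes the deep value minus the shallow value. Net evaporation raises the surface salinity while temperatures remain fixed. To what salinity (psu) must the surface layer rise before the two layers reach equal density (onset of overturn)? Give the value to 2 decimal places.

Neutral buoyancy requires −α(T_deep − T_surf) + β(S_deep − S_surf′) = 0.
S_surf′ = S_deep − (α/β)·ΔT = 35.79 − (1.5 × 10⁻⁴/7.1 × 10⁻⁴)·(-4.5) = 36.7407 psu.
Increase required: 36.7407 − 36.51 = 0.2307 psu.

36.74 psu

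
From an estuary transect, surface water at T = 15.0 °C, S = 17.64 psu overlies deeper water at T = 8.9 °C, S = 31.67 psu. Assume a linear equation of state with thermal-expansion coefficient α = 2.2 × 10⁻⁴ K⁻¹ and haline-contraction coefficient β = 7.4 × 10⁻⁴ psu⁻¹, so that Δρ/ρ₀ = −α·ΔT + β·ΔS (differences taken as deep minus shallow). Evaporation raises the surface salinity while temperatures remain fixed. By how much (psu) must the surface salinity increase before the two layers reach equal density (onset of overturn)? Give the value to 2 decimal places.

Neutral buoyancy requires −α(T_deep − T_surf) + β(S_deep − S_surf′) = 0.
S_surf′ = S_deep − (α/β)·ΔT = 31.67 − (2.2 × 10⁻⁴/7.4 × 10⁻⁴)·(-6.1) = 33.4835 psu.
Increase required: 33.4835 − 17.64 = 15.8435 psu.

15.84 psu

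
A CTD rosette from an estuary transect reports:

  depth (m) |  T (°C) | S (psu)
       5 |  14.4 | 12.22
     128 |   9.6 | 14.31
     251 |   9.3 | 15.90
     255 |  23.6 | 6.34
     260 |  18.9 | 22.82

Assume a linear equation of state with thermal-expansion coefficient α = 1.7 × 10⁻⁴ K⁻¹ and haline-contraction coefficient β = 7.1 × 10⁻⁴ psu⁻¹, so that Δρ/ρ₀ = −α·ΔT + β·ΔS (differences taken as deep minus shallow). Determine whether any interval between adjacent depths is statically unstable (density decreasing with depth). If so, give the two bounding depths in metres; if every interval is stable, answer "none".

251–255 m

Evaluate Δρ/ρ₀ = −αΔT + βΔS across each adjacent pair:
  5–128 m: −αΔT+βΔS = −(1.7 × 10⁻⁴)(-4.8)+(7.1 × 10⁻⁴)(+2.09) = 2.3 × 10⁻³ → stable
  128–251 m: −αΔT+βΔS = −(1.7 × 10⁻⁴)(-0.3)+(7.1 × 10⁻⁴)(+1.59) = 1.2 × 10⁻³ → stable
  251–255 m: −αΔT+βΔS = −(1.7 × 10⁻⁴)(+14.3)+(7.1 × 10⁻⁴)(-9.56) = -9.2 × 10⁻³ → UNSTABLE
  255–260 m: −αΔT+βΔS = −(1.7 × 10⁻⁴)(-4.7)+(7.1 × 10⁻⁴)(+16.48) = 0.012 → stable
The 251–255 m interval has Δρ < 0: lighter water underlies denser water.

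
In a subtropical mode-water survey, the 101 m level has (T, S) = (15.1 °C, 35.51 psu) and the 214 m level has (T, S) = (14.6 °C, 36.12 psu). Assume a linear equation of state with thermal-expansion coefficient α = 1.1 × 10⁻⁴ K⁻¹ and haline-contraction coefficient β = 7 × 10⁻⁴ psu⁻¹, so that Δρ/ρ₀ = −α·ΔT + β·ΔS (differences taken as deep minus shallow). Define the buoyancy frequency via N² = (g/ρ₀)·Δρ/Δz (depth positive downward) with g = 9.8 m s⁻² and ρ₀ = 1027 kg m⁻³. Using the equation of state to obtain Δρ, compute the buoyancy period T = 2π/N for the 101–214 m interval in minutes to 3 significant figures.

ΔT = -0.5 K, ΔS = +0.61 psu (deep − shallow).
Δρ/ρ₀ = −αΔT + βΔS = 5.50 × 10⁻⁵ + 4.27 × 10⁻⁴ = 4.82 × 10⁻⁴, so Δρ ≈ 0.4950 kg m⁻³.
N² = (g/ρ₀)·Δρ/Δz = g·(Δρ/ρ₀)/Δz = 9.8 × 4.82 × 10⁻⁴ / 113 = 4.1802 × 10⁻⁵ s⁻².
N = √(4.1802 × 10⁻⁵) = 6.4654 × 10⁻³ rad s⁻¹ → T = 2π/N = 971.82 s = 16.197 min ≈ 16.2 min.

16.2 min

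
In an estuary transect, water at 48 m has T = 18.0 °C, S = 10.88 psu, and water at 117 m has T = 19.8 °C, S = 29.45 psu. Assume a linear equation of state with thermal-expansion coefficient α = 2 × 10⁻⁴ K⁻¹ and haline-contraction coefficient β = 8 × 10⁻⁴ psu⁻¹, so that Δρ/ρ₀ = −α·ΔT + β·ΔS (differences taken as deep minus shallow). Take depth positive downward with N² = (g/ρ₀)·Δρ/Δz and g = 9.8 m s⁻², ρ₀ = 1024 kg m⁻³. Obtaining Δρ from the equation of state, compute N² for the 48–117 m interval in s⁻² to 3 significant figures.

2.06 × 10⁻³ s⁻²

ΔT = +1.8 K, ΔS = +18.57 psu (deep − shallow).
Δρ/ρ₀ = −αΔT + βΔS = -3.60 × 10⁻⁴ + 0.014856 = 0.014496, so Δρ ≈ 14.84 kg m⁻³.
N² = (g/ρ₀)·Δρ/Δz = g·(Δρ/ρ₀)/Δz = 9.8 × 0.014496 / 69 = 2.0589 × 10⁻³ s⁻² ≈ 2.06 × 10⁻³ s⁻².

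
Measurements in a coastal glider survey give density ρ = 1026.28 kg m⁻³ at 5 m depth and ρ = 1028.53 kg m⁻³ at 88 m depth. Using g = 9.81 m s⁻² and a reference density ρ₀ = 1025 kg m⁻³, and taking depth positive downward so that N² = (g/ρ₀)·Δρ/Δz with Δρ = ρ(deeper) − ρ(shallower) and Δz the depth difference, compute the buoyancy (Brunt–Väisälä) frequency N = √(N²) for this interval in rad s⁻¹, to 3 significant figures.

Δρ = 1028.53 − 1026.28 = 2.25 kg m⁻³ over Δz = 88 − 5 = 83 m.
N² = (9.81/1025) × (2.25/83) = 2.5945 × 10⁻⁴ s⁻².
N = √(2.5945 × 10⁻⁴) = 0.016107 rad s⁻¹ ≈ 0.0161 rad s⁻¹.

0.0161 rad s⁻¹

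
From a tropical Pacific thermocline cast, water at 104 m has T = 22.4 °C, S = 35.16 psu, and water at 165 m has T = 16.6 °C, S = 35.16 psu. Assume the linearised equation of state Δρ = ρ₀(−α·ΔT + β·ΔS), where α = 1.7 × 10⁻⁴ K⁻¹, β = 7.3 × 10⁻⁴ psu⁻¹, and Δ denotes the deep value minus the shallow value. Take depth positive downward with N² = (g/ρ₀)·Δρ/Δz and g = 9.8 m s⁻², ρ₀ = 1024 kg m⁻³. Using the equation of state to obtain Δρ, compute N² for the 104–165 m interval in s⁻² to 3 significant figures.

1.58 × 10⁻⁴ s⁻²

ΔT = -5.8 K, ΔS = +0.00 psu (deep − shallow).
Δρ/ρ₀ = −αΔT + βΔS = 9.86 × 10⁻⁴ + 0 = 9.86 × 10⁻⁴, so Δρ ≈ 1.010 kg m⁻³.
N² = (g/ρ₀)·Δρ/Δz = g·(Δρ/ρ₀)/Δz = 9.8 × 9.86 × 10⁻⁴ / 61 = 1.5841 × 10⁻⁴ s⁻² ≈ 1.58 × 10⁻⁴ s⁻².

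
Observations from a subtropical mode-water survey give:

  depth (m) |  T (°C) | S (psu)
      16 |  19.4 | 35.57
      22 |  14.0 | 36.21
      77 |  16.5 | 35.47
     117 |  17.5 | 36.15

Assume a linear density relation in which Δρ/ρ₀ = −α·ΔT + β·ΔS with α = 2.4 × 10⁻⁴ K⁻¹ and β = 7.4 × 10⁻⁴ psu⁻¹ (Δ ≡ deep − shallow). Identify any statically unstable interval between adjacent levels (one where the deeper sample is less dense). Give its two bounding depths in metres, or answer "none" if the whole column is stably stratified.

Evaluate Δρ/ρ₀ = −αΔT + βΔS across each adjacent pair:
  16–22 m: −αΔT+βΔS = −(2.4 × 10⁻⁴)(-5.4)+(7.4 × 10⁻⁴)(+0.64) = 1.8 × 10⁻³ → stable
  22–77 m: −αΔT+βΔS = −(2.4 × 10⁻⁴)(+2.5)+(7.4 × 10⁻⁴)(-0.74) = -1.1 × 10⁻³ → UNSTABLE
  77–117 m: −αΔT+βΔS = −(2.4 × 10⁻⁴)(+1.0)+(7.4 × 10⁻⁴)(+0.68) = 2.6 × 10⁻⁴ → stable
The 22–77 m interval has Δρ < 0: lighter water underlies denser water.

22–77 m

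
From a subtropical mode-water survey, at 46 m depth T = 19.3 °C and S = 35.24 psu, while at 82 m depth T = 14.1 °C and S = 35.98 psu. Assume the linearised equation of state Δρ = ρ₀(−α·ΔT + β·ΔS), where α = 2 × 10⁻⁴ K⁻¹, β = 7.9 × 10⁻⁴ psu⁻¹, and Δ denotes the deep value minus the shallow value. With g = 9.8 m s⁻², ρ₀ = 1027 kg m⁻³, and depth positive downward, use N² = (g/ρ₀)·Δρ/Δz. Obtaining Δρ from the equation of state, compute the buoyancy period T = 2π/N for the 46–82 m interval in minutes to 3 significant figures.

4.98 min

ΔT = -5.2 K, ΔS = +0.74 psu (deep − shallow).
Δρ/ρ₀ = −αΔT + βΔS = 1.04 × 10⁻³ + 5.846 × 10⁻⁴ = 1.6246 × 10⁻³, so Δρ ≈ 1.668 kg m⁻³.
N² = (g/ρ₀)·Δρ/Δz = g·(Δρ/ρ₀)/Δz = 9.8 × 1.6246 × 10⁻³ / 36 = 4.4225 × 10⁻⁴ s⁻².
N = √(4.4225 × 10⁻⁴) = 0.021030 rad s⁻¹ → T = 2π/N = 298.77 s = 4.9795 min ≈ 4.98 min.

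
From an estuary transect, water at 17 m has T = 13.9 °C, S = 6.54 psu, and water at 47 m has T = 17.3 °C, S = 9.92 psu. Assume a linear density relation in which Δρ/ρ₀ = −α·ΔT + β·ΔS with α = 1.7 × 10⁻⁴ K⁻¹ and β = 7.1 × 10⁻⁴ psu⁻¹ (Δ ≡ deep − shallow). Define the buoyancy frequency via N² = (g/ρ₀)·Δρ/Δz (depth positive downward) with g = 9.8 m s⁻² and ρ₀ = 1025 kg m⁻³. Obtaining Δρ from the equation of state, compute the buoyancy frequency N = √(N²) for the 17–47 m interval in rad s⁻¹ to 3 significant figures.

0.0244 rad s⁻¹

ΔT = +3.4 K, ΔS = +3.38 psu (deep − shallow).
Δρ/ρ₀ = −αΔT + βΔS = -5.78 × 10⁻⁴ + 2.3998 × 10⁻³ = 1.8218 × 10⁻³, so Δρ ≈ 1.867 kg m⁻³.
N² = (g/ρ₀)·Δρ/Δz = g·(Δρ/ρ₀)/Δz = 9.8 × 1.8218 × 10⁻³ / 30 = 5.9512 × 10⁻⁴ s⁻².
N = √(5.9512 × 10⁻⁴) = 0.024395 rad s⁻¹ ≈ 0.0244 rad s⁻¹.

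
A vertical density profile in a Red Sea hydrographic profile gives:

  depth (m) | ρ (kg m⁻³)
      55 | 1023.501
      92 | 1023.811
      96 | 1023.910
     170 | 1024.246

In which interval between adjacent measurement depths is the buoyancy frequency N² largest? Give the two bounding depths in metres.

Compute the density gradient over each adjacent pair:
  55–92 m: Δρ/Δz = 0.310/37 = 8.4 × 10⁻³ kg m⁻⁴
  92–96 m: Δρ/Δz = 0.099/4 = 0.025 kg m⁻⁴
  96–170 m: Δρ/Δz = 0.336/74 = 4.5 × 10⁻³ kg m⁻⁴
The largest gradient is in the 92–96 m interval — the pycnocline.

92–96 m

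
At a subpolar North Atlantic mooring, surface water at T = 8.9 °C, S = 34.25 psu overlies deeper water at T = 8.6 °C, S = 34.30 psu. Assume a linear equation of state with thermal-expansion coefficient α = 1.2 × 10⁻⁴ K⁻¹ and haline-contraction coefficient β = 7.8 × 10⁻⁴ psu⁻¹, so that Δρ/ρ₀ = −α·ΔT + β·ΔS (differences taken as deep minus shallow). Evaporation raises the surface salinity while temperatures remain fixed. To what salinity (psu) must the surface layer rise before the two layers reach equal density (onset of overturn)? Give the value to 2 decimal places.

34.35 psu

Neutral buoyancy requires −α(T_deep − T_surf) + β(S_deep − S_surf′) = 0.
S_surf′ = S_deep − (α/β)·ΔT = 34.30 − (1.2 × 10⁻⁴/7.8 × 10⁻⁴)·(-0.3) = 34.3462 psu.
Increase required: 34.3462 − 34.25 = 0.0962 psu.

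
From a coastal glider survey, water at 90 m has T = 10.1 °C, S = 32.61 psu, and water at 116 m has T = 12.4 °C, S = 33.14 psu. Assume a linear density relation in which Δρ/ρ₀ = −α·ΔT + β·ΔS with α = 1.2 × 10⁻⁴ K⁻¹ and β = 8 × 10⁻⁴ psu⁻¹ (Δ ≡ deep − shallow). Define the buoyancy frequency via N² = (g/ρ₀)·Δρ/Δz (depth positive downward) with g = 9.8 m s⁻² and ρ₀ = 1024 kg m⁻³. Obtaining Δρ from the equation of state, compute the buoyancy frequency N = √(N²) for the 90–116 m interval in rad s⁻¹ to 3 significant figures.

ΔT = +2.3 K, ΔS = +0.53 psu (deep − shallow).
Δρ/ρ₀ = −αΔT + βΔS = -2.76 × 10⁻⁴ + 4.24 × 10⁻⁴ = 1.48 × 10⁻⁴, so Δρ ≈ 0.1516 kg m⁻³.
N² = (g/ρ₀)·Δρ/Δz = g·(Δρ/ρ₀)/Δz = 9.8 × 1.48 × 10⁻⁴ / 26 = 5.5785 × 10⁻⁵ s⁻².
N = √(5.5785 × 10⁻⁵) = 7.4689 × 10⁻³ rad s⁻¹ ≈ 7.47 × 10⁻³ rad s⁻¹.

7.47 × 10⁻³ rad s⁻¹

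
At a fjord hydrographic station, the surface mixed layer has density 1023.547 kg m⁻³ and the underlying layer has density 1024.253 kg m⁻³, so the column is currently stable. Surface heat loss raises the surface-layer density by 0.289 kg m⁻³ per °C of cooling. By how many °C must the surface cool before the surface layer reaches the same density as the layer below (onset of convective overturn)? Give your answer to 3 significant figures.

2.44 °C

Density deficit of the surface layer: 1024.253 − 1023.547 = 0.706 kg m⁻³.
Required change = 0.706 / 0.289 = 2.44 °C.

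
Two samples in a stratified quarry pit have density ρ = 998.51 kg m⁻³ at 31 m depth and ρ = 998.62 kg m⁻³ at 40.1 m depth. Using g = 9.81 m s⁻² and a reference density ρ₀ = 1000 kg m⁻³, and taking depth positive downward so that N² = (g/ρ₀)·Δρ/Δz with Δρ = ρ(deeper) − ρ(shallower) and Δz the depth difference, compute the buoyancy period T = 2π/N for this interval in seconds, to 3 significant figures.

577 s

Δρ = 998.62 − 998.51 = 0.11 kg m⁻³ over Δz = 40.1 − 31 = 9.1 m.
N² = (9.81/1000) × (0.11/9.1) = 1.1858 × 10⁻⁴ s⁻².
N = √(1.1858 × 10⁻⁴) = 0.010889 rad s⁻¹, so T = 2π/N = 577.02 s ≈ 577 s.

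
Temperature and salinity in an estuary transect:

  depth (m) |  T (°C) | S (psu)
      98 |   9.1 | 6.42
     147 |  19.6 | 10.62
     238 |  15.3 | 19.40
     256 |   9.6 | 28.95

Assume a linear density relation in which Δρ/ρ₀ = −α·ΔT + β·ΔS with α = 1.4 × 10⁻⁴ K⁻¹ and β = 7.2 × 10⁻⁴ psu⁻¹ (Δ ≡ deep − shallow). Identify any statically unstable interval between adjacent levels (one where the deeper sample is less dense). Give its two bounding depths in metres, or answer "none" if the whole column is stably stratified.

Evaluate Δρ/ρ₀ = −αΔT + βΔS across each adjacent pair:
  98–147 m: −αΔT+βΔS = −(1.4 × 10⁻⁴)(+10.5)+(7.2 × 10⁻⁴)(+4.20) = 1.6 × 10⁻³ → stable
  147–238 m: −αΔT+βΔS = −(1.4 × 10⁻⁴)(-4.3)+(7.2 × 10⁻⁴)(+8.78) = 6.9 × 10⁻³ → stable
  238–256 m: −αΔT+βΔS = −(1.4 × 10⁻⁴)(-5.7)+(7.2 × 10⁻⁴)(+9.55) = 7.7 × 10⁻³ → stable
Every interval has Δρ > 0: the column is stably stratified throughout.

none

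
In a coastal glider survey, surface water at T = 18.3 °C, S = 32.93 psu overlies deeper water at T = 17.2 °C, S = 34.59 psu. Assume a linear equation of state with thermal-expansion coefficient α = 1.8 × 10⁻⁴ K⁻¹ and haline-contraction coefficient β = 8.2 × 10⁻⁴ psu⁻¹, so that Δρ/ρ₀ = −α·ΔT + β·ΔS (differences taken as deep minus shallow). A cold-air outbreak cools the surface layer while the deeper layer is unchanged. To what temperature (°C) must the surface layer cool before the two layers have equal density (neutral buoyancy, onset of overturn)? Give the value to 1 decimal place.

Neutral buoyancy requires Δρ = 0, i.e. −α(T_deep − T_surf′) + β(S_deep − S_surf) = 0.
T_surf′ = T_deep − (β/α)·ΔS = 17.2 − (8.2 × 10⁻⁴/1.8 × 10⁻⁴)·(+1.66) = 9.638 °C.
Cooling required: 18.3 − (9.638) = 8.662 °C.

9.6 °C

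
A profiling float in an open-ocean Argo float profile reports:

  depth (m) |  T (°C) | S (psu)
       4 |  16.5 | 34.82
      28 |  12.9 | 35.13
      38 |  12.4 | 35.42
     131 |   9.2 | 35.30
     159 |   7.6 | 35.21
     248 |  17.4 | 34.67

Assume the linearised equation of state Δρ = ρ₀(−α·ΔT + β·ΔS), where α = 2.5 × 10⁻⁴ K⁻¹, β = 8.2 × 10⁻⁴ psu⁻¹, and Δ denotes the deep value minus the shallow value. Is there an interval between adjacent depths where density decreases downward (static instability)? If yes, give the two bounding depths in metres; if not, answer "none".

159–248 m

Evaluate Δρ/ρ₀ = −αΔT + βΔS across each adjacent pair:
  4–28 m: −αΔT+βΔS = −(2.5 × 10⁻⁴)(-3.6)+(8.2 × 10⁻⁴)(+0.31) = 1.2 × 10⁻³ → stable
  28–38 m: −αΔT+βΔS = −(2.5 × 10⁻⁴)(-0.5)+(8.2 × 10⁻⁴)(+0.29) = 3.6 × 10⁻⁴ → stable
  38–131 m: −αΔT+βΔS = −(2.5 × 10⁻⁴)(-3.2)+(8.2 × 10⁻⁴)(-0.12) = 7.0 × 10⁻⁴ → stable
  131–159 m: −αΔT+βΔS = −(2.5 × 10⁻⁴)(-1.6)+(8.2 × 10⁻⁴)(-0.09) = 3.3 × 10⁻⁴ → stable
  159–248 m: −αΔT+βΔS = −(2.5 × 10⁻⁴)(+9.8)+(8.2 × 10⁻⁴)(-0.54) = -2.9 × 10⁻³ → UNSTABLE
The 159–248 m interval has Δρ < 0: lighter water underlies denser water.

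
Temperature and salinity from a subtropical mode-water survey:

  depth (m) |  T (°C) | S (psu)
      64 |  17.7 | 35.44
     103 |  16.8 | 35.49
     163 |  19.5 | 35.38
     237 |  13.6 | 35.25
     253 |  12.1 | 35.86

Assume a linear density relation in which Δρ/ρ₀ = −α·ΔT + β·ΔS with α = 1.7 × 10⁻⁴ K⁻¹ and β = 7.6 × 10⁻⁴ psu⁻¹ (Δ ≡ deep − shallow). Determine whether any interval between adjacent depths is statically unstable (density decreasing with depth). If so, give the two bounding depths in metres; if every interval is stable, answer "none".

Evaluate Δρ/ρ₀ = −αΔT + βΔS across each adjacent pair:
  64–103 m: −αΔT+βΔS = −(1.7 × 10⁻⁴)(-0.9)+(7.6 × 10⁻⁴)(+0.05) = 1.9 × 10⁻⁴ → stable
  103–163 m: −αΔT+βΔS = −(1.7 × 10⁻⁴)(+2.7)+(7.6 × 10⁻⁴)(-0.11) = -5.4 × 10⁻⁴ → UNSTABLE
  163–237 m: −αΔT+βΔS = −(1.7 × 10⁻⁴)(-5.9)+(7.6 × 10⁻⁴)(-0.13) = 9.0 × 10⁻⁴ → stable
  237–253 m: −αΔT+βΔS = −(1.7 × 10⁻⁴)(-1.5)+(7.6 × 10⁻⁴)(+0.61) = 7.2 × 10⁻⁴ → stable
The 103–163 m interval has Δρ < 0: lighter water underlies denser water.

103–163 m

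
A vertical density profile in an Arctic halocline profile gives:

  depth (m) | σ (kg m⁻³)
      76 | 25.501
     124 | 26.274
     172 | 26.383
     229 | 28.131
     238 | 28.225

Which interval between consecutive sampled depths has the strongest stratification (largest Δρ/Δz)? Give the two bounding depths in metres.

172–229 m

Compute the density gradient over each adjacent pair:
  76–124 m: Δρ/Δz = 0.773/48 = 0.016 kg m⁻⁴
  124–172 m: Δρ/Δz = 0.109/48 = 2.3 × 10⁻³ kg m⁻⁴
  172–229 m: Δρ/Δz = 1.748/57 = 0.031 kg m⁻⁴
  229–238 m: Δρ/Δz = 0.094/9 = 0.010 kg m⁻⁴
The largest gradient is in the 172–229 m interval — the pycnocline.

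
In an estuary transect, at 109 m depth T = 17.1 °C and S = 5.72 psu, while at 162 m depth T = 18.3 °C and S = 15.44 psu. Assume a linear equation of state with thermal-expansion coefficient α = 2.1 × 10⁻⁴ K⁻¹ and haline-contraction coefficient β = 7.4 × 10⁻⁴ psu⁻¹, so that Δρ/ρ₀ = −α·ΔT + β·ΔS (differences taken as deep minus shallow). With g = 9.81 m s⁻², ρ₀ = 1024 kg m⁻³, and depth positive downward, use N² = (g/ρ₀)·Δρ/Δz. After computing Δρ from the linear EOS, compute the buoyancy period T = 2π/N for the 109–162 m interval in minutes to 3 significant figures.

ΔT = +1.2 K, ΔS = +9.72 psu (deep − shallow).
Δρ/ρ₀ = −αΔT + βΔS = -2.52 × 10⁻⁴ + 7.1928 × 10⁻³ = 6.9408 × 10⁻³, so Δρ ≈ 7.107 kg m⁻³.
N² = (g/ρ₀)·Δρ/Δz = g·(Δρ/ρ₀)/Δz = 9.81 × 6.9408 × 10⁻³ / 53 = 1.2847 × 10⁻³ s⁻².
N = √(1.2847 × 10⁻³) = 0.035843 rad s⁻¹ → T = 2π/N = 175.30 s = 2.9217 min ≈ 2.92 min.

2.92 min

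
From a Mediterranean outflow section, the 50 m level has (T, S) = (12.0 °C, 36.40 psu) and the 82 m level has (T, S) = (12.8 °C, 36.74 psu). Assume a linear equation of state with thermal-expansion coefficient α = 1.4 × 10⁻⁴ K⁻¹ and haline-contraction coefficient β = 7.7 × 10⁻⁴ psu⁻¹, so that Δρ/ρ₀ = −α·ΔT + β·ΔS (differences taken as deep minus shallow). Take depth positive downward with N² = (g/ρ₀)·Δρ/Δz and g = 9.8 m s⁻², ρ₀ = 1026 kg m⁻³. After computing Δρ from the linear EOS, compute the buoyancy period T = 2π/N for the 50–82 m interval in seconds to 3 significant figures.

928 s

ΔT = +0.8 K, ΔS = +0.34 psu (deep − shallow).
Δρ/ρ₀ = −αΔT + βΔS = -1.12 × 10⁻⁴ + 2.618 × 10⁻⁴ = 1.498 × 10⁻⁴, so Δρ ≈ 0.1537 kg m⁻³.
N² = (g/ρ₀)·Δρ/Δz = g·(Δρ/ρ₀)/Δz = 9.8 × 1.498 × 10⁻⁴ / 32 = 4.5876 × 10⁻⁵ s⁻².
N = √(4.5876 × 10⁻⁵) = 6.7732 × 10⁻³ rad s⁻¹ → T = 2π/N = 927.65 s ≈ 928 s.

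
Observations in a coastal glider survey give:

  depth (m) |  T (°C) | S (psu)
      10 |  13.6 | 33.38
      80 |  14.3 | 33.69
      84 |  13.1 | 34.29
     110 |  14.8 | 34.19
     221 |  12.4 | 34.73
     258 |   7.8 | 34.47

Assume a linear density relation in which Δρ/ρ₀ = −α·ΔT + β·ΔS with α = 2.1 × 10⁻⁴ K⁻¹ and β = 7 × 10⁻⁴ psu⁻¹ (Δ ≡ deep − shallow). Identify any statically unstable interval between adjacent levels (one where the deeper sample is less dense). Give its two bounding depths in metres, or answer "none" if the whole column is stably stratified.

Evaluate Δρ/ρ₀ = −αΔT + βΔS across each adjacent pair:
  10–80 m: −αΔT+βΔS = −(2.1 × 10⁻⁴)(+0.7)+(7 × 10⁻⁴)(+0.31) = 7.0 × 10⁻⁵ → stable
  80–84 m: −αΔT+βΔS = −(2.1 × 10⁻⁴)(-1.2)+(7 × 10⁻⁴)(+0.60) = 6.7 × 10⁻⁴ → stable
  84–110 m: −αΔT+βΔS = −(2.1 × 10⁻⁴)(+1.7)+(7 × 10⁻⁴)(-0.10) = -4.3 × 10⁻⁴ → UNSTABLE
  110–221 m: −αΔT+βΔS = −(2.1 × 10⁻⁴)(-2.4)+(7 × 10⁻⁴)(+0.54) = 8.8 × 10⁻⁴ → stable
  221–258 m: −αΔT+βΔS = −(2.1 × 10⁻⁴)(-4.6)+(7 × 10⁻⁴)(-0.26) = 7.8 × 10⁻⁴ → stable
The 84–110 m interval has Δρ < 0: lighter water underlies denser water.

84–110 m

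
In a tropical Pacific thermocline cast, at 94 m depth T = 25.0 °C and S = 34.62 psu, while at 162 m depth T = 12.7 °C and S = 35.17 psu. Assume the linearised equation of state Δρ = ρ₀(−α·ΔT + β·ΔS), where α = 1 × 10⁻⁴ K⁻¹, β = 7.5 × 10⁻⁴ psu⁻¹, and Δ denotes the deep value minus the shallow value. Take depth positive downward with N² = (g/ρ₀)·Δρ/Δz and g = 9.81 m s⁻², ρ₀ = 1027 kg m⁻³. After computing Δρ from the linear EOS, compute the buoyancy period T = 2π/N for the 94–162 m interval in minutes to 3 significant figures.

ΔT = -12.3 K, ΔS = +0.55 psu (deep − shallow).
Δρ/ρ₀ = −αΔT + βΔS = 1.23 × 10⁻³ + 4.125 × 10⁻⁴ = 1.6425 × 10⁻³, so Δρ ≈ 1.687 kg m⁻³.
N² = (g/ρ₀)·Δρ/Δz = g·(Δρ/ρ₀)/Δz = 9.81 × 1.6425 × 10⁻³ / 68 = 2.3695 × 10⁻⁴ s⁻².
N = √(2.3695 × 10⁻⁴) = 0.015393 rad s⁻¹ → T = 2π/N = 408.18 s = 6.8030 min ≈ 6.80 min.

6.80 min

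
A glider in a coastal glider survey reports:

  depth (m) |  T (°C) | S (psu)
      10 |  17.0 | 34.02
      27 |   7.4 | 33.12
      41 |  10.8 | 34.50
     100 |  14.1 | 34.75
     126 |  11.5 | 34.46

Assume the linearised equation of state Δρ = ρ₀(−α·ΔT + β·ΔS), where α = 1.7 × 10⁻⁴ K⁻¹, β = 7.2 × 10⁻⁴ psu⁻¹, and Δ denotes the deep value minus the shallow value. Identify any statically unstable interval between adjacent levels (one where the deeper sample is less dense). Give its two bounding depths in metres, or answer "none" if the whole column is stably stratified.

41–100 m

Evaluate Δρ/ρ₀ = −αΔT + βΔS across each adjacent pair:
  10–27 m: −αΔT+βΔS = −(1.7 × 10⁻⁴)(-9.6)+(7.2 × 10⁻⁴)(-0.90) = 9.8 × 10⁻⁴ → stable
  27–41 m: −αΔT+βΔS = −(1.7 × 10⁻⁴)(+3.4)+(7.2 × 10⁻⁴)(+1.38) = 4.2 × 10⁻⁴ → stable
  41–100 m: −αΔT+βΔS = −(1.7 × 10⁻⁴)(+3.3)+(7.2 × 10⁻⁴)(+0.25) = -3.8 × 10⁻⁴ → UNSTABLE
  100–126 m: −αΔT+βΔS = −(1.7 × 10⁻⁴)(-2.6)+(7.2 × 10⁻⁴)(-0.29) = 2.3 × 10⁻⁴ → stable
The 41–100 m interval has Δρ < 0: lighter water underlies denser water.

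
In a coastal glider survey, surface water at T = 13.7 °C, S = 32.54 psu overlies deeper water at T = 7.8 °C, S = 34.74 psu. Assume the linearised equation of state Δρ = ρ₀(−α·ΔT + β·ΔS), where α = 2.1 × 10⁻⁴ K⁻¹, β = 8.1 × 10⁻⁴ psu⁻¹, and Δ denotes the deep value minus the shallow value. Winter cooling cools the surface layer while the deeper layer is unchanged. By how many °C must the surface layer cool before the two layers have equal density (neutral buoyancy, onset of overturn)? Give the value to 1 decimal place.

Neutral buoyancy requires Δρ = 0, i.e. −α(T_deep − T_surf′) + β(S_deep − S_surf) = 0.
T_surf′ = T_deep − (β/α)·ΔS = 7.8 − (8.1 × 10⁻⁴/2.1 × 10⁻⁴)·(+2.20) = -0.686 °C.
Cooling required: 13.7 − (-0.686) = 14.386 °C.

14.4 °C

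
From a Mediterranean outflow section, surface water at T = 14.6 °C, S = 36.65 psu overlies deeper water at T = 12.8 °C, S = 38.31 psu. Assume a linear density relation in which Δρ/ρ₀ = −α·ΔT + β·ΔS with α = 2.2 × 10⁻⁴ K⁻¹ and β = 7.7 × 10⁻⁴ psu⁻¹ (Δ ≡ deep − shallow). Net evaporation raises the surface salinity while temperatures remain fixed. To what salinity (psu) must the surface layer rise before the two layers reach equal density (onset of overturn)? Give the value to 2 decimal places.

Neutral buoyancy requires −α(T_deep − T_surf) + β(S_deep − S_surf′) = 0.
S_surf′ = S_deep − (α/β)·ΔT = 38.31 − (2.2 × 10⁻⁴/7.7 × 10⁻⁴)·(-1.8) = 38.8243 psu.
Increase required: 38.8243 − 36.65 = 2.1743 psu.

38.82 psu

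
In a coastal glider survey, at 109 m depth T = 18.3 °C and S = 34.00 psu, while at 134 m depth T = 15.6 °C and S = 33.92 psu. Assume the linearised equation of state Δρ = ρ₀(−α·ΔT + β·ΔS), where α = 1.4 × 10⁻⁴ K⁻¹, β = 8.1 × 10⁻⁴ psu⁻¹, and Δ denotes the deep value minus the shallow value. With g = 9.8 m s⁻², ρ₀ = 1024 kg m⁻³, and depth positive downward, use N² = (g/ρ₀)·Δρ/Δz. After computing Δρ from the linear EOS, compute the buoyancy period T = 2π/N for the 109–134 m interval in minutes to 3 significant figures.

ΔT = -2.7 K, ΔS = -0.08 psu (deep − shallow).
Δρ/ρ₀ = −αΔT + βΔS = 3.78 × 10⁻⁴ − 6.48 × 10⁻⁵ = 3.132 × 10⁻⁴, so Δρ ≈ 0.3207 kg m⁻³.
N² = (g/ρ₀)·Δρ/Δz = g·(Δρ/ρ₀)/Δz = 9.8 × 3.132 × 10⁻⁴ / 25 = 1.2277 × 10⁻⁴ s⁻².
N = √(1.2277 × 10⁻⁴) = 0.011080 rad s⁻¹ → T = 2π/N = 567.07 s = 9.4512 min ≈ 9.45 min.

9.45 min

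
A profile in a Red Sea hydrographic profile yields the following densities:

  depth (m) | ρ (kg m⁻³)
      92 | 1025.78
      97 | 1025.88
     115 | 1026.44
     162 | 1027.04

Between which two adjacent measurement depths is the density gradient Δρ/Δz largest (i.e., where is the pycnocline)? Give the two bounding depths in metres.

97–115 m

Compute the density gradient over each adjacent pair:
  92–97 m: Δρ/Δz = 0.10/5 = 0.020 kg m⁻⁴
  97–115 m: Δρ/Δz = 0.56/18 = 0.031 kg m⁻⁴
  115–162 m: Δρ/Δz = 0.60/47 = 0.013 kg m⁻⁴
The largest gradient is in the 97–115 m interval — the pycnocline.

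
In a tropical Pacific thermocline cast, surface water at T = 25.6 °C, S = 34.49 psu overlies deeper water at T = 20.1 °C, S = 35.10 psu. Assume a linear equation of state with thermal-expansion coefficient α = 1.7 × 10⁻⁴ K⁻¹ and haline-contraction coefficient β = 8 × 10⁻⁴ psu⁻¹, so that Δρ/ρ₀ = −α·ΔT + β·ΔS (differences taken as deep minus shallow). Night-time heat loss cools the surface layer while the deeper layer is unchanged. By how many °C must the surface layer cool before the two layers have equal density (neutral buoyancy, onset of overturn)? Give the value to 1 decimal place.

8.4 °C

Neutral buoyancy requires Δρ = 0, i.e. −α(T_deep − T_surf′) + β(S_deep − S_surf) = 0.
T_surf′ = T_deep − (β/α)·ΔS = 20.1 − (8 × 10⁻⁴/1.7 × 10⁻⁴)·(+0.61) = 17.229 °C.
Cooling required: 25.6 − (17.229) = 8.371 °C.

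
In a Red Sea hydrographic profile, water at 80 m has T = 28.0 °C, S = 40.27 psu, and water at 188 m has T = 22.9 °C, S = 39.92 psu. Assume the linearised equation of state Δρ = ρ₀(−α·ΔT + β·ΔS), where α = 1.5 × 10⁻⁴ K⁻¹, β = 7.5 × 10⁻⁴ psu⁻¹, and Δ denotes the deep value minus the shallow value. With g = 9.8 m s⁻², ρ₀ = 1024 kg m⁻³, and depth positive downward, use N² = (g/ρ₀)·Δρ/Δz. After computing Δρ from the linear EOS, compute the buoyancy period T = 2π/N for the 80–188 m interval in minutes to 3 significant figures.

ΔT = -5.1 K, ΔS = -0.35 psu (deep − shallow).
Δρ/ρ₀ = −αΔT + βΔS = 7.65 × 10⁻⁴ − 2.625 × 10⁻⁴ = 5.025 × 10⁻⁴, so Δρ ≈ 0.5146 kg m⁻³.
N² = (g/ρ₀)·Δρ/Δz = g·(Δρ/ρ₀)/Δz = 9.8 × 5.025 × 10⁻⁴ / 108 = 4.5597 × 10⁻⁵ s⁻².
N = √(4.5597 × 10⁻⁵) = 6.7526 × 10⁻³ rad s⁻¹ → T = 2π/N = 930.48 s = 15.508 min ≈ 15.5 min.

15.5 min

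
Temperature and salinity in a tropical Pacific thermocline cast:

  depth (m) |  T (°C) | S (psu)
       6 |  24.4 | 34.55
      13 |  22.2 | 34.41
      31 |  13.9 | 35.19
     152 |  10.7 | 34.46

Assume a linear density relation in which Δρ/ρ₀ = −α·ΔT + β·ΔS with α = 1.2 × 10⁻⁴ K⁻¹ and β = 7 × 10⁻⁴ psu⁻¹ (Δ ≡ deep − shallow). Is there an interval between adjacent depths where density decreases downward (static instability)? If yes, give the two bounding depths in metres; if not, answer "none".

Evaluate Δρ/ρ₀ = −αΔT + βΔS across each adjacent pair:
  6–13 m: −αΔT+βΔS = −(1.2 × 10⁻⁴)(-2.2)+(7 × 10⁻⁴)(-0.14) = 1.7 × 10⁻⁴ → stable
  13–31 m: −αΔT+βΔS = −(1.2 × 10⁻⁴)(-8.3)+(7 × 10⁻⁴)(+0.78) = 1.5 × 10⁻³ → stable
  31–152 m: −αΔT+βΔS = −(1.2 × 10⁻⁴)(-3.2)+(7 × 10⁻⁴)(-0.73) = -1.3 × 10⁻⁴ → UNSTABLE
The 31–152 m interval has Δρ < 0: lighter water underlies denser water.

31–152 m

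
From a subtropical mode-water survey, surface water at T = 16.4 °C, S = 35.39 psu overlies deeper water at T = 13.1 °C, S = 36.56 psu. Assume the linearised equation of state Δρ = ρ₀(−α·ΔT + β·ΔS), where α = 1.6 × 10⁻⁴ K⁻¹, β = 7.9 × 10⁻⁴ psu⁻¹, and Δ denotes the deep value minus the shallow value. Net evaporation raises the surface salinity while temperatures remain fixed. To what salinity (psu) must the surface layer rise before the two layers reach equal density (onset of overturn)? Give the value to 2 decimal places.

37.23 psu

Neutral buoyancy requires −α(T_deep − T_surf) + β(S_deep − S_surf′) = 0.
S_surf′ = S_deep − (α/β)·ΔT = 36.56 − (1.6 × 10⁻⁴/7.9 × 10⁻⁴)·(-3.3) = 37.2284 psu.
Increase required: 37.2284 − 35.39 = 1.8384 psu.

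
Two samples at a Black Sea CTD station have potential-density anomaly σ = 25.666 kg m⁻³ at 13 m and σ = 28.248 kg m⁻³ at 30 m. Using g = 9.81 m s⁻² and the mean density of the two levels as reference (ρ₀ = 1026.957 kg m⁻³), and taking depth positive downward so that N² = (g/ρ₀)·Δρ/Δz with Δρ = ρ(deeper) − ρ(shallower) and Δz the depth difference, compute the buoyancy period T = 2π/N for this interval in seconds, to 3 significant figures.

Δρ = 1028.248 − 1025.666 = 2.582 kg m⁻³ over Δz = 30 − 13 = 17 m.
N² = (9.81/1026.957) × (2.582/17) = 1.4509 × 10⁻³ s⁻².
N = √(1.4509 × 10⁻³) = 0.038091 rad s⁻¹, so T = 2π/N = 164.95 s ≈ 165 s.

165 s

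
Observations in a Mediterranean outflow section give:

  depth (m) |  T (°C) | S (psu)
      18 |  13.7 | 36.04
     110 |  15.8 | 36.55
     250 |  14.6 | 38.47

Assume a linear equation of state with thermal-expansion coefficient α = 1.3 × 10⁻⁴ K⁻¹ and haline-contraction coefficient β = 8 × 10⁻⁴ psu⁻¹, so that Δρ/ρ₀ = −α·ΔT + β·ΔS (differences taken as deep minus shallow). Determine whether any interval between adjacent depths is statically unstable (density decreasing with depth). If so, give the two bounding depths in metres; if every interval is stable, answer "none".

none

Evaluate Δρ/ρ₀ = −αΔT + βΔS across each adjacent pair:
  18–110 m: −αΔT+βΔS = −(1.3 × 10⁻⁴)(+2.1)+(8 × 10⁻⁴)(+0.51) = 1.4 × 10⁻⁴ → stable
  110–250 m: −αΔT+βΔS = −(1.3 × 10⁻⁴)(-1.2)+(8 × 10⁻⁴)(+1.92) = 1.7 × 10⁻³ → stable
Every interval has Δρ > 0: the column is stably stratified throughout.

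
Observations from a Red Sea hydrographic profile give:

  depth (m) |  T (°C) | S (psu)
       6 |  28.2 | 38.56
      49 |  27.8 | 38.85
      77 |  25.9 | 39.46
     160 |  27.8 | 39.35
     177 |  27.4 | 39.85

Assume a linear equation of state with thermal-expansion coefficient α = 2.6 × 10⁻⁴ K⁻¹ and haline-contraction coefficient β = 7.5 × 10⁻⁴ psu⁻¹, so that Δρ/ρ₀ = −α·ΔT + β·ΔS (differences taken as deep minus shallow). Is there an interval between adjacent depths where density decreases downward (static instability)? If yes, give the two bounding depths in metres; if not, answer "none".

Evaluate Δρ/ρ₀ = −αΔT + βΔS across each adjacent pair:
  6–49 m: −αΔT+βΔS = −(2.6 × 10⁻⁴)(-0.4)+(7.5 × 10⁻⁴)(+0.29) = 3.2 × 10⁻⁴ → stable
  49–77 m: −αΔT+βΔS = −(2.6 × 10⁻⁴)(-1.9)+(7.5 × 10⁻⁴)(+0.61) = 9.5 × 10⁻⁴ → stable
  77–160 m: −αΔT+βΔS = −(2.6 × 10⁻⁴)(+1.9)+(7.5 × 10⁻⁴)(-0.11) = -5.8 × 10⁻⁴ → UNSTABLE
  160–177 m: −αΔT+βΔS = −(2.6 × 10⁻⁴)(-0.4)+(7.5 × 10⁻⁴)(+0.50) = 4.8 × 10⁻⁴ → stable
The 77–160 m interval has Δρ < 0: lighter water underlies denser water.

77–160 m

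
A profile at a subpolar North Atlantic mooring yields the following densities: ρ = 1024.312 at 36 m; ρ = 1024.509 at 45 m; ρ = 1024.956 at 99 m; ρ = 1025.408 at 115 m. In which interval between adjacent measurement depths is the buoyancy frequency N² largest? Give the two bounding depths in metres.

99–115 m

Compute the density gradient over each adjacent pair:
  36–45 m: Δρ/Δz = 0.197/9 = 0.022 kg m⁻⁴
  45–99 m: Δρ/Δz = 0.447/54 = 8.3 × 10⁻³ kg m⁻⁴
  99–115 m: Δρ/Δz = 0.452/16 = 0.028 kg m⁻⁴
The largest gradient is in the 99–115 m interval — the pycnocline.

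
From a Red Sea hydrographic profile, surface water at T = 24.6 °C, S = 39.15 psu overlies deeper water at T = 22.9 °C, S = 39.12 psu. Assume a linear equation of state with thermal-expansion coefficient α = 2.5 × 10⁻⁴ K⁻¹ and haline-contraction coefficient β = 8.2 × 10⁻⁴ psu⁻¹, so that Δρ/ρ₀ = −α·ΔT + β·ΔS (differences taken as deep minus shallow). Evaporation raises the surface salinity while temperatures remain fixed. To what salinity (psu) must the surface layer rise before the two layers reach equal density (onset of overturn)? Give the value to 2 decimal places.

Neutral buoyancy requires −α(T_deep − T_surf) + β(S_deep − S_surf′) = 0.
S_surf′ = S_deep − (α/β)·ΔT = 39.12 − (2.5 × 10⁻⁴/8.2 × 10⁻⁴)·(-1.7) = 39.6383 psu.
Increase required: 39.6383 − 39.15 = 0.4883 psu.

39.64 psu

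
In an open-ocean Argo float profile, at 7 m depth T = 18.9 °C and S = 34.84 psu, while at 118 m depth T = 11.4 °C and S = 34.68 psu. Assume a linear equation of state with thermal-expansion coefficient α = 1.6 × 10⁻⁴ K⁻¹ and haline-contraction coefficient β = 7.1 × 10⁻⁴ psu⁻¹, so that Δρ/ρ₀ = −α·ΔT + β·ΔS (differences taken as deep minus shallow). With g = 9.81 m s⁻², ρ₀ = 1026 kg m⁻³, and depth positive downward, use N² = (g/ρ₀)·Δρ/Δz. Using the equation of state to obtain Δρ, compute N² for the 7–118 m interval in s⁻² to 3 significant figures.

ΔT = -7.5 K, ΔS = -0.16 psu (deep − shallow).
Δρ/ρ₀ = −αΔT + βΔS = 1.20 × 10⁻³ − 1.136 × 10⁻⁴ = 1.0864 × 10⁻³, so Δρ ≈ 1.115 kg m⁻³.
N² = (g/ρ₀)·Δρ/Δz = g·(Δρ/ρ₀)/Δz = 9.81 × 1.0864 × 10⁻³ / 111 = 9.6014 × 10⁻⁵ s⁻² ≈ 9.60 × 10⁻⁵ s⁻².

9.60 × 10⁻⁵ s⁻²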